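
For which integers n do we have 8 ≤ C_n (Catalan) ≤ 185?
4, 5, 6

Explanation: C_3=5; C_4=14; C_5=42; C_6=132; C_7=429. So valid n = 4, 5, 6.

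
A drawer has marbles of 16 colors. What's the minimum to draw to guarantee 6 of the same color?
81

Solution: Worst case: 5 of each = 80. One more: 81.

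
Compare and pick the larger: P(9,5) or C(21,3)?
P(9,5)=15,120, C(21,3)=1,330.
Final answer: P(9,5)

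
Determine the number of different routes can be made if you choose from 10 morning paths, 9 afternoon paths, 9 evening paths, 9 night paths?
7,290

By the multiplication principle: 10 × 9 × 9 × 9 = 7,290.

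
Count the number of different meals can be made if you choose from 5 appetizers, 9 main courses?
45

Reasoning: By the multiplication principle: 5 × 9 = 45.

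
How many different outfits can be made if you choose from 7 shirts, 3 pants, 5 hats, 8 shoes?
840

Solution: By the multiplication principle: 7 × 3 × 5 × 8 = 840.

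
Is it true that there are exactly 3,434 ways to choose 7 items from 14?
False

Explanation: C(14,7) = 3,432 ≠ 3434.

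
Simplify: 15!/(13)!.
210

Reasoning: This equals 15×14 = 210.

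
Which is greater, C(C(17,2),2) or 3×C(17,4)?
C(C(17,2),2)

Solution: C(C(17,2),2)=9,180, 3×C(17,4)=7,140.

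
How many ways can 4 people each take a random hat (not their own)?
Using D(n) = (n-1)[D(n-1) + D(n-2)]:
D(4) = (4-1) × [D(3) + D(2)]
      = 3 × [2 + 1]
      = 3 × 3
      = 9
Final answer: 9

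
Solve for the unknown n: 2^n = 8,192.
13

Reasoning: 8,192 = 1,024 × 8 = 2^10 × 2^3 = 2^13, so n = 13.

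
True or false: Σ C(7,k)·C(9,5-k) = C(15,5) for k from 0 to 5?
False
Vandermonde's identity gives C(16,5) = 4,368; RHS C(15,5) = 3,003.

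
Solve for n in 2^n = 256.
2^8 = 256, so n = 8.

Answer: 8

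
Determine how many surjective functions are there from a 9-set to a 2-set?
510

Explanation: Onto functions = 2! × S(9,2)
First compute S(9,2) via recurrence:
Using the Stirling recurrence: S(n,k) = k·S(n-1,k) + S(n-1,k-1)
S(9,2) = 2·S(8,2) + S(8,1)
         = 2·127 + 1
         = 254 + 1
         = 255
Then: 2 × 255 = 510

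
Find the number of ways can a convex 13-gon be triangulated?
58,786

Solution: Using the Catalan number formula: C_n = C(2n, n) / (n+1)
C_11 = C(22, 11) / (11+1)
     = 705432 / 12
     = 58,786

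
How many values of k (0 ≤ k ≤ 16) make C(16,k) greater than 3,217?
7

Reasoning: Row 16 is unimodal and symmetric about k=16/2. C(16,4)=1,820 ≤ 3,217; C(16,5)=4,368 > 3,217; by symmetry C(16,k) > 3,217 for k = 5..11. That's 11 - 5 + 1 = 7 values.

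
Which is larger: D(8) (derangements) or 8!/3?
D(8)

D(8) = (8-1)·[D(7) + D(6)] = 7·[1,854 + 265] = 14,833; 8!/3 = 40,320/3 = 13,440.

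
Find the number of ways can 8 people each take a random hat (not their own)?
Using D(n) = (n-1)[D(n-1) + D(n-2)]:
D(8) = (8-1) × [D(7) + D(6)]
      = 7 × [1854 + 265]
      = 7 × 2119
      = 14,833
Final answer: 14,833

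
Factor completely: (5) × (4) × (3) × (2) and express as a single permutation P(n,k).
P(5,4) = 5!/(1)!

Explanation: Product of 4 consecutive descending integers starting at 5: P(5,4) = 5!/1! = 120.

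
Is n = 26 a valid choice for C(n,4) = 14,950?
Yes

C(26,4) = 26·25·24·23/4! = 358,800/24 = 14,950, which equals 14,950.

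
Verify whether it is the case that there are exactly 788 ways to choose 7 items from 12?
False

Solution: C(12,7) = 792 ≠ 788.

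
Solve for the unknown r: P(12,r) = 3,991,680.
7
P(12,r) = 12·11·…·(12−r+1), a product of r factors. Multiplying down from 12: 12 = 12; 12·11 = 132; 12·11·10 = 1,320; 12·11·10·9 = 11,880; 12·11·10·9·8 = 95,040; 12·11·10·9·8·7 = 665,280; 12·11·10·9·8·7·6 = 3,991,680 ✓ (7 factors). So r = 7.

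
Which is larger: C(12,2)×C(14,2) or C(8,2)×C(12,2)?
C(12,2)×C(14,2)

Solution: C(12,2)×C(14,2)=6,006, C(8,2)×C(12,2)=1,848.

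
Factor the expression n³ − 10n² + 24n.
n(n − 4)(n − 6)

n³ − 10n² + 24n = n(n² − 10n + 24) = n(n − 4)(n − 6).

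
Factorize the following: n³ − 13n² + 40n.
n(n − 5)(n − 8)

Solution: n³ − 13n² + 40n = n(n² − 13n + 40) = n(n − 5)(n − 8).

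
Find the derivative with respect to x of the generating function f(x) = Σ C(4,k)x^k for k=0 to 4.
Σ k·C(4,k)x^(k-1) for k=1 to 4

Explanation: Term-by-term differentiation gives Σ k·C(4,k)x^{k-1} for k=1 to 4.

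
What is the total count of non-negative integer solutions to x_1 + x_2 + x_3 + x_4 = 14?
680

Working:
C(14+4-1, 4-1) = 680.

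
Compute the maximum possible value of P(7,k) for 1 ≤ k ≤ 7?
5,040

Working:
P(7,k) increases in k, so maximum at k = 7: 7! = 5,040.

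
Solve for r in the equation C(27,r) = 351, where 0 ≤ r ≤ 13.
2

Reasoning: C(27,r) is increasing for 0 ≤ r ≤ 13. Stepping up (C(27,r+1) = C(27,r)·(27−r)/(r+1)): C(27,1) = 27, C(27,2) = 351 ✓. So r = 2.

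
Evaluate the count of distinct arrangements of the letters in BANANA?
60

Reasoning: Word has 6 letters (B=1, A=3, N=2). Arrangements: 6!/Π(k!) = 60.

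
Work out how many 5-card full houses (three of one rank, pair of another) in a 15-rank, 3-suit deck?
630

Reasoning: Triple rank: 15. Triple suits: C(3,3)=1. Pair rank: 14. Pair suits: C(3,2)=3. Total: 630.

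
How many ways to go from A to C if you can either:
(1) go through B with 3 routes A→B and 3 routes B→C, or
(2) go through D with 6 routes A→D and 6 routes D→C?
45

Solution: Route via B: 3×3=9. Route via D: 6×6=36. Total: 45.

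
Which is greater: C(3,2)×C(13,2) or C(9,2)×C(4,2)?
C(3,2)×C(13,2)

Solution: C(3,2)×C(13,2)=234, C(9,2)×C(4,2)=216.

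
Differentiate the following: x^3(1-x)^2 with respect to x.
3x^2(1-x)^2 - 2x^3(1-x)^1

Solution: Product rule: 3x^{2}(1-x)^{2} + x^3·(-2)(1-x)^{1}.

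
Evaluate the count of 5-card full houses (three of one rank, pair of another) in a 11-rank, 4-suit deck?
2,640

Solution: Triple rank: 11. Triple suits: C(4,3)=4. Pair rank: 10. Pair suits: C(4,2)=6. Total: 2,640.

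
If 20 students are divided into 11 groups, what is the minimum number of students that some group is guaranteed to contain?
2
Pigeonhole: ⌈20/11⌉ = 2.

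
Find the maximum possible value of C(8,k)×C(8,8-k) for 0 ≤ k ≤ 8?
4,900

Reasoning: C(8,k)·C(8,8-k) = C(8,k)², maximised at the centre k = 4: C(8,4)² = 4,900.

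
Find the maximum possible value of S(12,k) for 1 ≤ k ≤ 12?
1,379,400

Explanation: Row S(12,k) for k = 1..12 (via S(n,k) = k·S(n−1,k) + S(n−1,k−1)): 1, 2,047, 86,526, 611,501, 1,379,400, 1,323,652, 627,396, 159,027, 22,275, 1,705, 66, 1. The row is unimodal; maximum at k = 5: 1,379,400.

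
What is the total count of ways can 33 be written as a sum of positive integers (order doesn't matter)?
10,143
Pentagonal recurrence p(n) = p(n−1) + p(n−2) − p(n−5) − p(n−7) + …: p(33) = p(32) + p(31) − p(28) − p(26) + p(21) + p(18) − p(11) − p(7) = 8,349 + 6,842 − 3,718 − 2,436 + 792 + 385 − 56 − 15 = 10,143.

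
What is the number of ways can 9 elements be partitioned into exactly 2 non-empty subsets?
This equals S(9,2), the Stirling number of the 2nd kind.
Using the Stirling recurrence: S(n,k) = k·S(n-1,k) + S(n-1,k-1)
S(9,2) = 2·S(8,2) + S(8,1)
         = 2·127 + 1
         = 254 + 1
         = 255
Final answer: 255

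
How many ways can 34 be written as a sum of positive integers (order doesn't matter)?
Pentagonal recurrence p(n) = p(n−1) + p(n−2) − p(n−5) − p(n−7) + …: p(34) = p(33) + p(32) − p(29) − p(27) + p(22) + p(19) − p(12) − p(8) = 10,143 + 8,349 − 4,565 − 3,010 + 1,002 + 490 − 77 − 22 = 12,310.
Final answer: 12,310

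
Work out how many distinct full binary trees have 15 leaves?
2,674,440

Working:
Using the Catalan number formula: C_n = C(2n, n) / (n+1)
C_14 = C(28, 14) / (14+1)
     = 40116600 / 15
     = 2,674,440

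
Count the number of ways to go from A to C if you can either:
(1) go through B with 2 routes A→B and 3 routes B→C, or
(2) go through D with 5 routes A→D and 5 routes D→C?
31

Reasoning: Route via B: 2×3=6. Route via D: 5×5=25. Total: 31.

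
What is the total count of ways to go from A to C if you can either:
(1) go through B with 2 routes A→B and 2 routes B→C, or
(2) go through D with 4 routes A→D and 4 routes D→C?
20

Explanation: Route via B: 2×2=4. Route via D: 4×4=16. Total: 20.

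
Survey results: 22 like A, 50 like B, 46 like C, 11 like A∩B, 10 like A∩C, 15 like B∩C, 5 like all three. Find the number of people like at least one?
87
|A∪B∪C| = 22+50+46-11-10-15+5 = 87.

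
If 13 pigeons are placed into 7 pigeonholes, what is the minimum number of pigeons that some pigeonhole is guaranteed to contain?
2

Solution: Pigeonhole: ⌈13/7⌉ = 2.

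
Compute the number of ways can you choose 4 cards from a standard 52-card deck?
270,725

Solution: C(52,4) = 270,725.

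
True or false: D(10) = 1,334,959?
False

Derangements of 10 elements: D(10) = (10-1)·[D(9) + D(8)] = 9·[133,496 + 14,833] = 1,334,961.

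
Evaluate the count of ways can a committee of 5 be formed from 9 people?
126

Solution: C(9,5) = 9! / (5! × (9-5)!)
         = 9! / (5! × 4!)
         = 126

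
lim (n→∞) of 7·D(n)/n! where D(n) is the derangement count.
7/e

Reasoning: D(n)/n! → 1/e, so 7·D(n)/n! → 7/e.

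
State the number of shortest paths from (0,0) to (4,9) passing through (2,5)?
To (2,5): C(7,2)=21. From there: C(6,2)=15. Total: 315.

Answer: 315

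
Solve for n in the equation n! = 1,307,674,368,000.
15

Reasoning: n! is strictly increasing. 13! = 6,227,020,800, 14! = 87,178,291,200, 15! = 1,307,674,368,000 ✓. So n = 15.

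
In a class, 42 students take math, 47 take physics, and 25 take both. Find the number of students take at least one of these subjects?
64
|A∪B| = |A|+|B|-|A∩B| = 42+47-25 = 64.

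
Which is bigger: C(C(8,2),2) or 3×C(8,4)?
C(C(8,2),2)

Reasoning: C(C(8,2),2)=378, 3×C(8,4)=210.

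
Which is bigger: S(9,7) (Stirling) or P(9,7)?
P(9,7)
S(9,7) = 7·S(8,7) + S(8,6) = 7·28 + 266 = 462; P(9,7) = 181,440.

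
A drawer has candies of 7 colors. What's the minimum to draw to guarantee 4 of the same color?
22

Explanation: Worst case: 3 of each = 21. One more: 22.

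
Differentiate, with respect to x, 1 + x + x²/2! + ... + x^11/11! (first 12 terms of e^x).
1 + x + x²/2! + ... + x^10/10!

Working:
Differentiating term by term gives the first 11 terms of e^x.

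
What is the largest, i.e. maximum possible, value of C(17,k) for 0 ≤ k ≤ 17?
Maximum at k = 8 or k = 9: C(17,8) = 24,310.

Answer: 24,310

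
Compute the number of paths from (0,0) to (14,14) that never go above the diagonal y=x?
2,674,440

Reasoning: Counted by the Catalan number C_14: C_14 = C(28,14)/(14+1) = 40,116,600/15 = 2,674,440.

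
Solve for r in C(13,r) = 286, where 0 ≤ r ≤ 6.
3

Solution: C(13,r) is increasing for 0 ≤ r ≤ 6. Stepping up (C(13,r+1) = C(13,r)·(13−r)/(r+1)): C(13,1) = 13, C(13,2) = 78, C(13,3) = 286 ✓. So r = 3.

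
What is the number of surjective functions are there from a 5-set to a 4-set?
240

Onto functions = 4! × S(5,4)
First compute S(5,4) via recurrence:
Using the Stirling recurrence: S(n,k) = k·S(n-1,k) + S(n-1,k-1)
S(5,4) = 4·S(4,4) + S(4,3)
         = 4·1 + 6
         = 4 + 6
         = 10
Then: 24 × 10 = 240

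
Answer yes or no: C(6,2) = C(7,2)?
No

Explanation: LHS = C(6,2) = 15; RHS = C(7,2) = 21. 15 ≠ 21, so the statement does not hold.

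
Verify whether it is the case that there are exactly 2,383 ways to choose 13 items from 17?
False

Solution: C(17,13) = 2,380 ≠ 2383.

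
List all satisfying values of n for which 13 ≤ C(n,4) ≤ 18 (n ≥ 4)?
6
C(5,4)=5; C(6,4)=15; C(7,4)=35. So valid n = 6.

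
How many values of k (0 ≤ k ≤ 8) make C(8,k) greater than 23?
5

Solution: Row 8 is unimodal and symmetric about k=8/2. C(8,1)=8 ≤ 23; C(8,2)=28 > 23; by symmetry C(8,k) > 23 for k = 2..6. That's 6 - 2 + 1 = 5 values.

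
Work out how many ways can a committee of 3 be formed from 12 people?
220

C(12,3) = 12! / (3! × (12-3)!)
         = 12! / (3! × 9!)
         = 220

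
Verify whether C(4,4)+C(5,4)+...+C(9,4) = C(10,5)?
True

Reasoning: Hockey stick identity gives Σ = C(10,5) = 252; RHS C(10,5) = 252.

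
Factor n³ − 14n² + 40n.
n(n − 4)(n − 10)

n³ − 14n² + 40n = n(n² − 14n + 40) = n(n − 4)(n − 10).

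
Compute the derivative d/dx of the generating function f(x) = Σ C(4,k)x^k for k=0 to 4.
Σ k·C(4,k)x^(k-1) for k=1 to 4

Reasoning: Term-by-term differentiation gives Σ k·C(4,k)x^{k-1} for k=1 to 4.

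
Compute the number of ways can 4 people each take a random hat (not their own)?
9

Working:
Using D(n) = (n-1)[D(n-1) + D(n-2)]:
D(4) = (4-1) × [D(3) + D(2)]
      = 3 × [2 + 1]
      = 3 × 3
      = 9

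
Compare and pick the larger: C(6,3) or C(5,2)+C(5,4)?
C(6,3)=20; C(5,2)+C(5,4)=10+5=15.
Final answer: C(6,3)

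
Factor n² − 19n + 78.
Seek roots whose sum is 19 and product is 78: (6, 13). So n² − 19n + 78 = (n − 6)(n − 13).
Final answer: (n − 6)(n − 13)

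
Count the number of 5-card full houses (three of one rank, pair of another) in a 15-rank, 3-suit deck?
630

Triple rank: 15. Triple suits: C(3,3)=1. Pair rank: 14. Pair suits: C(3,2)=3. Total: 630.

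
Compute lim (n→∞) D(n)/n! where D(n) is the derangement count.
D(n)/n! → 1/e ≈ 0.3679 as n → ∞.

Answer: 1/e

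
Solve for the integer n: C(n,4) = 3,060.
C(n,4) = n(n−1)(n−2)(n−3)/4! is increasing in n, and n(n−1)(n−2)(n−3) = 4!·3,060 = 73,440 ≈ (n−1.5)^4 gives n ≈ 18.0. Check: C(16,4) = 1,820, C(17,4) = 2,380, C(18,4) = 3,060 ✓. So n = 18.

Answer: 18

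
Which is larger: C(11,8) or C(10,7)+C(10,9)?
C(11,8)=165; C(10,7)+C(10,9)=120+10=130.

Answer: C(11,8)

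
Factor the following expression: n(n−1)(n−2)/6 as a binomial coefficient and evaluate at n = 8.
C(n,3); C(8,3) = 56

Working:
n(n−1)(n−2)/6 = n!/(3!(n−3)!) = C(n,3). At n = 8: C(8,3) = 56.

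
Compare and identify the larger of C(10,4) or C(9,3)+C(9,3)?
C(10,4)=210; C(9,3)+C(9,3)=84+84=168.
Final answer: C(10,4)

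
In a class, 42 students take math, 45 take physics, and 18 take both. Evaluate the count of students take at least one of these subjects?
69

|A∪B| = |A|+|B|-|A∩B| = 42+45-18 = 69.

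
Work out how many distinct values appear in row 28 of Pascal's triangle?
15

Solution: Row 28 has entries C(28,0)..C(28,28); by symmetry C(28,k)=C(28,28-k), giving 15 distinct values.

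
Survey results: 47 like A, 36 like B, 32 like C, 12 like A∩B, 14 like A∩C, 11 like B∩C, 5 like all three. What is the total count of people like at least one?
83

Solution: |A∪B∪C| = 47+36+32-12-14-11+5 = 83.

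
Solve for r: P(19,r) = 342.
P(19,r) = 19·18·…·(19−r+1), a product of r factors. Multiplying down from 19: 19 = 19; 19·18 = 342 ✓ (2 factors). So r = 2.
Final answer: 2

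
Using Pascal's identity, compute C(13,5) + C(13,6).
3,003

C(13,5) + C(13,6) = C(14,6) = 3,003.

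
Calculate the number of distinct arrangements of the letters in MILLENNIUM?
226,800

Solution: Word has 10 letters (M=2, I=2, L=2, E=1, N=2, U=1). Arrangements: 10!/Π(k!) = 226,800.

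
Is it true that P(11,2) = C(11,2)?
False

Reasoning: P(11,2) = 110 but C(11,2) = 55; they differ by a factor of 2! = 2, so the statement does not hold.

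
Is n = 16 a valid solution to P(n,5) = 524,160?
Yes

P(16,5) = 16·15·14·13·12 = 524,160, which equals 524,160.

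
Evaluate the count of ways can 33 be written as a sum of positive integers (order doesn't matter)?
10,143
Pentagonal recurrence p(n) = p(n−1) + p(n−2) − p(n−5) − p(n−7) + …: p(33) = p(32) + p(31) − p(28) − p(26) + p(21) + p(18) − p(11) − p(7) = 8,349 + 6,842 − 3,718 − 2,436 + 792 + 385 − 56 − 15 = 10,143.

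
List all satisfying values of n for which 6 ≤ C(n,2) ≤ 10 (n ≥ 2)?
4, 5

Explanation: C(3,2)=3; C(4,2)=6; C(5,2)=10; C(6,2)=15. So valid n = 4, 5.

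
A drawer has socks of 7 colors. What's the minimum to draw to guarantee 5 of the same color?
29

Working:
Worst case: 4 of each = 28. One more: 29.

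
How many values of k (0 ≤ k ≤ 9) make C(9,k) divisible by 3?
8

Reasoning: Checking C(9,k) mod 3 for k = 0..9: divisible at k = 1, 2, 3, 4, 5, 6, 7, 8. That's 8 values.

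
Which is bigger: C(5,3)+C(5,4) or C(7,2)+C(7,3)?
First=15, Second=56.

Answer: C(7,2)+C(7,3)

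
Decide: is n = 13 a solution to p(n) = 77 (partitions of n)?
No

Pentagonal recurrence p(n) = p(n−1) + p(n−2) − p(n−5) − p(n−7) + …: p(13) = p(12) + p(11) − p(8) − p(6) + p(1) = 77 + 56 − 22 − 11 + 1 = 101, which does not equal 77.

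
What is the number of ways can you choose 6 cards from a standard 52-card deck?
20,358,520

C(52,6) = 20,358,520.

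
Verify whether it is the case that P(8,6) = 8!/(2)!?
True

Explanation: Permutation formula P(n,k) = n!/(n-k)!: 8!/2! = 40,320/2 = 20,160 = P(8,6). The statement holds.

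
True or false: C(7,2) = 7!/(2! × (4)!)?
False

Solution: The correct denominator is 2!×5!, giving C(7,2) = 21; the stated RHS is 7!/(2!×4!) = 105 ≠ 21, so the statement does not hold.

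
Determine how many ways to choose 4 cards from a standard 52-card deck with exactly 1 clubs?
118,807
13 clubs and 39 non-clubs: C(13,1) × C(39,3) = 13 × 9139 = 118,807.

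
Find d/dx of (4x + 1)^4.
16(4x + 1)^3

Solution: Chain rule: 4(4x+1)^{3} × 4 = 16(4x+1)^{3}.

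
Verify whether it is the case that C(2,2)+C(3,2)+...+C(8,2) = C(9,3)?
True

Reasoning: Hockey stick identity gives Σ = C(9,3) = 84; RHS C(9,3) = 84.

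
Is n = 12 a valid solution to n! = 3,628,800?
No

Working:
12! = 12·11! = 12·39,916,800 = 479,001,600, which does not equal 3,628,800.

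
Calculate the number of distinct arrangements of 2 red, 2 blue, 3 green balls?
210

Explanation: Multinomial: 7!/(2! × 2! × 3!) = 210.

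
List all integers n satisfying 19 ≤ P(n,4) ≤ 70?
P(3,4)=0; P(4,4)=24; P(5,4)=120. So valid n = 4.

Answer: 4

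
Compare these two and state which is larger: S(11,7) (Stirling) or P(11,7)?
P(11,7)

Reasoning: S(11,7) = 7·S(10,7) + S(10,6) = 7·5,880 + 22,827 = 63,987; P(11,7) = 1,663,200.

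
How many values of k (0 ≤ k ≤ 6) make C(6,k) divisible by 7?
0

Explanation: Checking C(6,k) mod 7 for k = 0..6: none are divisible by 7. Count = 0.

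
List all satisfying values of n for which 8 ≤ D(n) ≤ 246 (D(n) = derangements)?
Using D(n) = (n−1)[D(n−1) + D(n−2)] with D(1)=0, D(2)=1: D(3)=2; D(4)=9; D(5)=44; D(6)=265. So valid n = 4, 5.

Answer: 4, 5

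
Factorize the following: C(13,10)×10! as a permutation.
P(13,10)

C(13,10)×10! = [13!/(10!(3)!)]×10! = 13!/(3)! = P(13,10) = 1,037,836,800.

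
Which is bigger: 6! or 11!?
6!=720, 11!=39,916,800. 11! > 6!.

Answer: 11!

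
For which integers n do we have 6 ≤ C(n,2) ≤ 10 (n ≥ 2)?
4, 5

Reasoning: C(3,2)=3; C(4,2)=6; C(5,2)=10; C(6,2)=15. So valid n = 4, 5.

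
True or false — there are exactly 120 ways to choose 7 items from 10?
C(10,7) = 120.

Answer: True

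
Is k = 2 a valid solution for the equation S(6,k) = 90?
No

Explanation: S(6,2) = 2·S(5,2) + S(5,1) = 2·15 + 1 = 31, which does not equal 90.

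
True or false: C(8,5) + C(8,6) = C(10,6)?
Pascal's identity gives C(9,6) = 84, whereas C(10,6) = 210.
Final answer: False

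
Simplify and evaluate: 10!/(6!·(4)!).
210

This is C(10,6) = 210.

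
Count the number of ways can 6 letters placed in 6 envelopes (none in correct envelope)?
265

Explanation: Using D(n) = (n-1)[D(n-1) + D(n-2)]:
D(6) = (6-1) × [D(5) + D(4)]
      = 5 × [44 + 9]
      = 5 × 53
      = 265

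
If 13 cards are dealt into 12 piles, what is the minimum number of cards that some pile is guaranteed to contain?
2

Working:
Pigeonhole: ⌈13/12⌉ = 2.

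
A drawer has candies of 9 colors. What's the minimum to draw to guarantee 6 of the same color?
46
Worst case: 5 of each = 45. One more: 46.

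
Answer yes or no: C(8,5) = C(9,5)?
No
LHS = C(8,5) = 56; RHS = C(9,5) = 126. 56 ≠ 126, so the statement does not hold.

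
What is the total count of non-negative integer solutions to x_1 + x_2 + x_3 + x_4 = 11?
364

Explanation: C(11+4-1, 4-1) = 364.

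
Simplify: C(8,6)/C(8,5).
1/2

Explanation: C(n,k+1)/C(n,k) = (n−k)/(k+1). Here (8−5)/(5+1) = 3/6 = 1/2.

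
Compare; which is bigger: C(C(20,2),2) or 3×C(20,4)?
C(C(20,2),2)

C(C(20,2),2)=17,955, 3×C(20,4)=14,535.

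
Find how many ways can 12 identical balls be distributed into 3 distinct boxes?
C(12+3-1, 3-1) = C(14, 2) = 91.
Final answer: 91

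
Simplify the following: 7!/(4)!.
This equals 7×6×5 = 210.

Answer: 210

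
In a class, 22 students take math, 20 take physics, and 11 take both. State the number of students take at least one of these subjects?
31

Working:
|A∪B| = |A|+|B|-|A∩B| = 22+20-11 = 31.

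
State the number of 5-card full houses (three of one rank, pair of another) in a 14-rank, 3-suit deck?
546

Explanation: Triple rank: 14. Triple suits: C(3,3)=1. Pair rank: 13. Pair suits: C(3,2)=3. Total: 546.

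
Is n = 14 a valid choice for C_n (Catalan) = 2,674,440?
Yes
C_14 = C(28,14)/(14+1) = 40,116,600/15 = 2,674,440, which equals 2,674,440.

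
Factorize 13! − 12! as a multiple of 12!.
13! − 12! = 13·12! − 12! = (13 − 1)·12! = 12 × 12! = 5,748,019,200.

Answer: 12 × 12! = 5,748,019,200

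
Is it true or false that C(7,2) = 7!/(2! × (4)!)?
False

Explanation: The correct denominator is 2!×5!, giving C(7,2) = 21; the stated RHS is 7!/(2!×4!) = 105 ≠ 21, so the statement does not hold.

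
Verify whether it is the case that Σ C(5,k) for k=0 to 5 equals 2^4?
False

Working:
Binomial theorem: Σ C(5,k) = (1+1)^5 = 2^5 = 32; RHS 2^4 = 16.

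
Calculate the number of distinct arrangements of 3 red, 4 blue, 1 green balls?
280

Solution: Multinomial: 8!/(3! × 4! × 1!) = 280.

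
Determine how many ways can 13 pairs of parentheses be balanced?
742,900

Working:
Using the Catalan number formula: C_n = C(2n, n) / (n+1)
C_13 = C(26, 13) / (13+1)
     = 10400600 / 14
     = 742,900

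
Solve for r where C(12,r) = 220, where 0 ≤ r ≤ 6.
C(12,r) is increasing for 0 ≤ r ≤ 6. Stepping up (C(12,r+1) = C(12,r)·(12−r)/(r+1)): C(12,1) = 12, C(12,2) = 66, C(12,3) = 220 ✓. So r = 3.

Answer: 3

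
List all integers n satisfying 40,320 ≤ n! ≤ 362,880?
8, 9
n! is strictly increasing; 8! = 40,320 and 9! = 362,880, so valid n = 8, 9.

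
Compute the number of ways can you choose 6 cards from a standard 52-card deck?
C(52,6) = 20,358,520.

Answer: 20,358,520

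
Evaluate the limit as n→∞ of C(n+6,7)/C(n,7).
1

Solution: Both numerator and denominator grow as n^7/7! for large n, so the ratio → 1.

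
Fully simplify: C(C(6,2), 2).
C(6,2) = 15, then C(15, 2) = 105.
Final answer: 105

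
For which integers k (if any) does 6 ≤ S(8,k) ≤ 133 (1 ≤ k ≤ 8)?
2, 7

Working:
S(8,1)=1; S(8,2)=127; S(8,3)=966; S(8,4)=1,701; S(8,5)=1,050; S(8,6)=266; S(8,7)=28; S(8,8)=1. So valid k = 2, 7.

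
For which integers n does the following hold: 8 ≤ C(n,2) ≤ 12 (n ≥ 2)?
5

C(4,2)=6; C(5,2)=10; C(6,2)=15. So valid n = 5.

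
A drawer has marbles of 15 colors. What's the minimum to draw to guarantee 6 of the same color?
76

Working:
Worst case: 5 of each = 75. One more: 76.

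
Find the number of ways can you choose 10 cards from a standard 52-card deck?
15,820,024,220
C(52,10) = 15,820,024,220.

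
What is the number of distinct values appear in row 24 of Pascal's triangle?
13

Solution: Row 24 has entries C(24,0)..C(24,24); by symmetry C(24,k)=C(24,24-k), giving 13 distinct values.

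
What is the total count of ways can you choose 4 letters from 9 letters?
126

Explanation: C(9,4) = 9! / (4! × (9-4)!)
         = 9! / (4! × 5!)
         = 126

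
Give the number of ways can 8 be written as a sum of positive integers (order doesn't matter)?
22

Working:
Pentagonal recurrence p(n) = p(n−1) + p(n−2) − p(n−5) − p(n−7) + …: p(8) = p(7) + p(6) − p(3) − p(1) = 15 + 11 − 3 − 1 = 22.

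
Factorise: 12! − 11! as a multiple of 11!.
11 × 11! = 439,084,800

Solution: 12! − 11! = 12·11! − 11! = (12 − 1)·11! = 11 × 11! = 439,084,800.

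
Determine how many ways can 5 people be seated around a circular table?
Circular arrangements: (5-1)! = 24.
Final answer: 24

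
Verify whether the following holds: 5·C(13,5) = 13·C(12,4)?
True

Explanation: Absorption identity k·C(n,k) = n·C(n-1,k-1). LHS = 5·1287 = 6,435; RHS = 13·495 = 6,435.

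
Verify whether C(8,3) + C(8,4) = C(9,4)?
True
Pascal's identity: LHS = 56 + 70 = 126; RHS = C(9,4) = 126. Both sides agree, so the statement holds.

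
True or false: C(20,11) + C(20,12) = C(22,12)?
False
Pascal's identity gives C(21,12) = 293,930, whereas C(22,12) = 646,646.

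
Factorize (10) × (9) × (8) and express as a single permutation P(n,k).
P(10,3) = 10!/(7)!

Reasoning: Product of 3 consecutive descending integers starting at 10: P(10,3) = 10!/7! = 720.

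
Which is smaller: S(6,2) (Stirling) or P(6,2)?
P(6,2)

Working:
S(6,2) = 2·S(5,2) + S(5,1) = 2·15 + 1 = 31; P(6,2) = 30.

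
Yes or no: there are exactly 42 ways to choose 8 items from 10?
C(10,8) = 45 ≠ 42.

Answer: No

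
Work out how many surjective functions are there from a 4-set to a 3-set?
36
Onto functions = 3! × S(4,3)
First compute S(4,3) via recurrence:
Using the Stirling recurrence: S(n,k) = k·S(n-1,k) + S(n-1,k-1)
S(4,3) = 3·S(3,3) + S(3,2)
         = 3·1 + 3
         = 3 + 3
         = 6
Then: 6 × 6 = 36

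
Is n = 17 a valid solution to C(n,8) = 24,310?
Yes

Explanation: C(17,8) = 17·16·15·14·13·12·11·10/8! = 980,179,200/40,320 = 24,310, which equals 24,310.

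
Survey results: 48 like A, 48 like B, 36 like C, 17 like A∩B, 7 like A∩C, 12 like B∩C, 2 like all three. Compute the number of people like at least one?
|A∪B∪C| = 48+48+36-17-7-12+2 = 98.

Answer: 98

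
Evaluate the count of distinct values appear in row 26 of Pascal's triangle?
14

Reasoning: Row 26 has entries C(26,0)..C(26,26); by symmetry C(26,k)=C(26,26-k), giving 14 distinct values.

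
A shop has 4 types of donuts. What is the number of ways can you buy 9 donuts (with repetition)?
Stars and bars: C(9+4-1, 9) = C(12, 9) = 220.
Final answer: 220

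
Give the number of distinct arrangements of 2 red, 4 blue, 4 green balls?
3,150

Solution: Multinomial: 10!/(2! × 4! × 4!) = 3,150.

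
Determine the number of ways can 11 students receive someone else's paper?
Using D(n) = (n-1)[D(n-1) + D(n-2)]:
D(11) = (11-1) × [D(10) + D(9)]
      = 10 × [1334961 + 133496]
      = 10 × 1468457
      = 14,684,570

Answer: 14,684,570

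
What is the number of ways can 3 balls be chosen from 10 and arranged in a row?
720

P(10,3) = 10!/(10-3)! = 720.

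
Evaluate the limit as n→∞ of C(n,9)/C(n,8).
∞

Working:
C(n,9)/C(n,8) = (n-8)/9 → ∞ as n → ∞.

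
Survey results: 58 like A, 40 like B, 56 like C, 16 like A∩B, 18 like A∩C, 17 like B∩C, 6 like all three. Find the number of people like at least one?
109

|A∪B∪C| = 58+40+56-16-18-17+6 = 109.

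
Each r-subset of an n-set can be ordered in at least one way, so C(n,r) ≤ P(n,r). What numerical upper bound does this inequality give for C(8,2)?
P(8,2) = 8·7 = 56, so C(8,2) ≤ 56. (The bound is loose by a factor of 2! = 2: C(8,2) = 56/2 = 28.)
Final answer: 56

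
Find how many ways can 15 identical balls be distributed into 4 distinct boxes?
816

Solution: C(15+4-1, 4-1) = C(18, 3) = 816.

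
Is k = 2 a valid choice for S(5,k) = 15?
S(5,2) = 2·S(4,2) + S(4,1) = 2·7 + 1 = 15, which equals 15.

Answer: Yes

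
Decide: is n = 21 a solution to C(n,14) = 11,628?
C(21,14) = 21·20·19·18·17·16·15·14·13·12·11·10·9·8/14! = 10,137,091,700,736,000/87,178,291,200 = 116,280, which does not equal 11,628.
Final answer: No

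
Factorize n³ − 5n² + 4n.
n(n − 1)(n − 4)
n³ − 5n² + 4n = n(n² − 5n + 4) = n(n − 1)(n − 4).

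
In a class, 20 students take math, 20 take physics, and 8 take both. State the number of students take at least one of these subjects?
|A∪B| = |A|+|B|-|A∩B| = 20+20-8 = 32.

Answer: 32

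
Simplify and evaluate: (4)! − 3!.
18
(4)! − 3! = (4)·3! − 3! = (4−1)·3! = 3·3! = 18.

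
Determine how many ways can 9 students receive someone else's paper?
133,496

Solution: Using D(n) = (n-1)[D(n-1) + D(n-2)]:
D(9) = (9-1) × [D(8) + D(7)]
      = 8 × [14833 + 1854]
      = 8 × 16687
      = 133,496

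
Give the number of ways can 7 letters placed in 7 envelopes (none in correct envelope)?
1,854

Solution: Using D(n) = (n-1)[D(n-1) + D(n-2)]:
D(7) = (7-1) × [D(6) + D(5)]
      = 6 × [265 + 44]
      = 6 × 309
      = 1,854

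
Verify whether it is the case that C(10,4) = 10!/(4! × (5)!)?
False
The correct denominator is 4!×6!, giving C(10,4) = 210; the stated RHS is 10!/(4!×5!) = 1,260 ≠ 210, so the statement does not hold.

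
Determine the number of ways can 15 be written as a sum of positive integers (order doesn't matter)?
176
Pentagonal recurrence p(n) = p(n−1) + p(n−2) − p(n−5) − p(n−7) + …: p(15) = p(14) + p(13) − p(10) − p(8) + p(3) + p(0) = 135 + 101 − 42 − 22 + 3 + 1 = 176.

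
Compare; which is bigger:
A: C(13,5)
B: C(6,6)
A

Solution: A=C(13,5)=1,287, B=C(6,6)=1.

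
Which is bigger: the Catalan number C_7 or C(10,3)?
C_7

Solution: C_7 = C(14,7)/(7+1) = 3,432/8 = 429; C(10,3) = 120.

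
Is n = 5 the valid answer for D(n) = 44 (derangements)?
Yes

Working:
D(5) = (5-1)·[D(4) + D(3)] = 4·[9 + 2] = 44, which equals 44.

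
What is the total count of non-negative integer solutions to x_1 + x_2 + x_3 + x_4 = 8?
165

Reasoning: C(8+4-1, 4-1) = 165.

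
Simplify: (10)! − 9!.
3,265,920

Solution: (10)! − 9! = (10)·9! − 9! = (10−1)·9! = 9·9! = 3,265,920.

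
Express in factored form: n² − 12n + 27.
Seek roots whose sum is 12 and product is 27: (3, 9). So n² − 12n + 27 = (n − 3)(n − 9).

Answer: (n − 3)(n − 9)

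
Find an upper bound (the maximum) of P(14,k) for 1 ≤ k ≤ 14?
87,178,291,200

Reasoning: P(14,k) increases in k, so maximum at k = 14: 14! = 87,178,291,200.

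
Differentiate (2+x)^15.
15(2+x)^14

Working:
Using the power rule: d/dx (2+x)^15 = 15(2+x)^{14}.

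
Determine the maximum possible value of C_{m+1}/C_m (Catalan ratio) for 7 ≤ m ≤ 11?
46/13

Reasoning: C_{m+1}/C_m = 2(2m+1)/(m+2), which increases with m. Maximum at m = 11: 2·23/13 = 46/13.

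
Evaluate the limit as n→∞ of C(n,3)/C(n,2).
∞

Solution: C(n,3)/C(n,2) = (n-2)/3 → ∞ as n → ∞.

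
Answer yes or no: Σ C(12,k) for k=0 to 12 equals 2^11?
Binomial theorem: Σ C(12,k) = (1+1)^12 = 2^12 = 4,096; RHS 2^11 = 2,048.

Answer: No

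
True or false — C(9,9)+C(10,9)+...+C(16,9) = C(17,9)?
False

Explanation: Hockey stick identity gives Σ = C(17,10) = 19,448; RHS C(17,9) = 24,310.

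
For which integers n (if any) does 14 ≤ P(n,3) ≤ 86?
P(3,3)=6; P(4,3)=24; P(5,3)=60; P(6,3)=120. So valid n = 4, 5.

Answer: 4, 5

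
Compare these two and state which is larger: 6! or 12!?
12!

Reasoning: 6!=720, 12!=479,001,600. 12! > 6!.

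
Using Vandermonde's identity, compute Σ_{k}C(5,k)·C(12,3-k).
= C(5+12,3) = C(17,3) = 680.
Final answer: 680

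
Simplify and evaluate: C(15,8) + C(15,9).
11,440
By Pascal's identity: C(16,9) = 11,440.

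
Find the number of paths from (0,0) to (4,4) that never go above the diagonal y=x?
14

Reasoning: Counted by the Catalan number C_4: C_4 = C(8,4)/(4+1) = 70/5 = 14.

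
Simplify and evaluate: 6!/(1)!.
720

Explanation: This equals 6×5×...×2 = 720.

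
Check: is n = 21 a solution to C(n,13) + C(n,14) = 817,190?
C(21,13) + C(21,14) = 203,490 + 116,280 = 319,770, which does not equal 817,190.

Answer: No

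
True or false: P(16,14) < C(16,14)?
False

Explanation: P(16,14) = 10,461,394,944,000 and C(16,14) = 120; P(n,r) = r! × C(n,r) so P > C whenever r ≥ 2.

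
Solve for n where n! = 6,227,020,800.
n! is strictly increasing. 11! = 39,916,800, 12! = 479,001,600, 13! = 6,227,020,800 ✓. So n = 13.
Final answer: 13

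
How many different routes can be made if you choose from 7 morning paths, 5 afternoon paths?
35

Solution: By the multiplication principle: 7 × 5 = 35.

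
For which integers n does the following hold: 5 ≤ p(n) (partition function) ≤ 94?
4, 5, 6, 7, 8, 9, 10, 11, 12

Tabulating p(n) via p(n) = p(n−1) + p(n−2) − p(n−5) − p(n−7) + …: p(3)=3; p(4)=5; p(5)=7; p(6)=11; p(7)=15; p(8)=22; p(9)=30; p(10)=42; p(11)=56; p(12)=77; p(13)=101. So valid n = 4, 5, 6, 7, 8, 9, 10, 11, 12.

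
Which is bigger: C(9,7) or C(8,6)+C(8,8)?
C(9,7)=36; C(8,6)+C(8,8)=28+1=29.

Answer: C(9,7)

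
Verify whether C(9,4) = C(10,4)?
False

Working:
LHS = C(9,4) = 126; RHS = C(10,4) = 210. 126 ≠ 210, so the statement does not hold.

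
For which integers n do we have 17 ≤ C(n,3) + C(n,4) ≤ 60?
6

Reasoning: C(5,3)+C(5,4)=15; C(6,3)+C(6,4)=35; C(7,3)+C(7,4)=70. So valid n = 6.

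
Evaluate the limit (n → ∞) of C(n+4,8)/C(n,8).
Both numerator and denominator grow as n^8/8! for large n, so the ratio → 1.
Final answer: 1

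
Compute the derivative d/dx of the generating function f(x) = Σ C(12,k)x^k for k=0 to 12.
Σ k·C(12,k)x^(k-1) for k=1 to 12
Term-by-term differentiation gives Σ k·C(12,k)x^{k-1} for k=1 to 12.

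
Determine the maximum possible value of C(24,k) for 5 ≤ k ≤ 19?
2,704,156

Solution: C(24,k) is maximised at the centre of the row: C(24,12) = 2,704,156.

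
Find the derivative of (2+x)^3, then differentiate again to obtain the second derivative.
First derivative: 3(2+x)^{2}. Second derivative: 3·2·(2+x)^{1} = 6(2+x)^{1}.
Final answer: 6(2+x)^1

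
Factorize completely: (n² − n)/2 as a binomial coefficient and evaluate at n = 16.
(n² − n)/2 = n(n−1)/2 = C(n,2). At n = 16: C(16,2) = 120.

Answer: C(n,2); C(16,2) = 120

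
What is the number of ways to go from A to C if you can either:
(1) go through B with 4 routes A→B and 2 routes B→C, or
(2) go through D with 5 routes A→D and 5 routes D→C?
33

Reasoning: Route via B: 4×2=8. Route via D: 5×5=25. Total: 33.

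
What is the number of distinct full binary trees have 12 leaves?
58,786

Using the Catalan number formula: C_n = C(2n, n) / (n+1)
C_11 = C(22, 11) / (11+1)
     = 705432 / 12
     = 58,786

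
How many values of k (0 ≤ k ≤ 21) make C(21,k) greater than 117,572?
6

Solution: Row 21 is unimodal and symmetric about k=21/2. C(21,7)=116,280 ≤ 117,572; C(21,8)=203,490 > 117,572; by symmetry C(21,k) > 117,572 for k = 8..13. That's 13 - 8 + 1 = 6 values.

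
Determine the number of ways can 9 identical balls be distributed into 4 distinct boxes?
220

Explanation: C(9+4-1, 4-1) = C(12, 3) = 220.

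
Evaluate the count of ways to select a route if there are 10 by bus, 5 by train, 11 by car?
26

By the addition principle: 10 + 5 + 11 = 26.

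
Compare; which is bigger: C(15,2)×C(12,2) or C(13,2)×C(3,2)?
C(15,2)×C(12,2)
C(15,2)×C(12,2)=6,930, C(13,2)×C(3,2)=234.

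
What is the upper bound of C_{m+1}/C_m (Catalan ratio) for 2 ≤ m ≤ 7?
10/3

Reasoning: C_{m+1}/C_m = 2(2m+1)/(m+2), which increases with m. Maximum at m = 7: 2·15/9 = 10/3.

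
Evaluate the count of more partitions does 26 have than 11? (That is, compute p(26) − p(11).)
2,380

Reasoning: Pentagonal recurrence p(n) = p(n−1) + p(n−2) − p(n−5) − p(n−7) + …: p(26) = p(25) + p(24) − p(21) − p(19) + p(14) + p(11) − p(4) − p(0) = 1,958 + 1,575 − 792 − 490 + 135 + 56 − 5 − 1 = 2,436.
p(11) = p(10) + p(9) − p(6) − p(4) = 42 + 30 − 11 − 5 = 56.
Difference = 2,436 − 56 = 2,380.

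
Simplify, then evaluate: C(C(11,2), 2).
1,485

Solution: C(11,2) = 55, then C(55, 2) = 1,485.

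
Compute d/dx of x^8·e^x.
(8x^7 + x^8)e^x

Reasoning: Product rule: d/dx[x^8]·e^x + x^8·d/dx[e^x] = 8x^{7}e^x + x^8e^x.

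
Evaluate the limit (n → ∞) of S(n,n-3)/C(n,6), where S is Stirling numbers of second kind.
The leading term of S(n,n-3) as a polynomial in n is (5)!!·C(n,6), so the ratio → (5)!! = 15.
Final answer: 15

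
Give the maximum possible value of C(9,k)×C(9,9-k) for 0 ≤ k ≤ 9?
15,876
C(9,k)·C(9,9-k) = C(9,k)², maximised at the centre k = 4: C(9,4)² = 15,876.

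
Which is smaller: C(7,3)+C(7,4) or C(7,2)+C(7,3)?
C(7,2)+C(7,3)

First=70, Second=56.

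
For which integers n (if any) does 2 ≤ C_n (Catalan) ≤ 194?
2, 3, 4, 5, 6

Explanation: C_1=1; C_2=2; C_3=5; C_4=14; C_5=42; C_6=132; C_7=429. So valid n = 2, 3, 4, 5, 6.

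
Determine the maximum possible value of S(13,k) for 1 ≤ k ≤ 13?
Row S(13,k) for k = 1..13 (via S(n,k) = k·S(n−1,k) + S(n−1,k−1)): 1, 4,095, 261,625, 2,532,530, 7,508,501, 9,321,312, 5,715,424, 1,899,612, 359,502, 39,325, 2,431, 78, 1. The row is unimodal; maximum at k = 6: 9,321,312.

Answer: 9,321,312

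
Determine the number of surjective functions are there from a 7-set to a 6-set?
15,120

Explanation: Onto functions = 6! × S(7,6)
First compute S(7,6) via recurrence:
Using the Stirling recurrence: S(n,k) = k·S(n-1,k) + S(n-1,k-1)
S(7,6) = 6·S(6,6) + S(6,5)
         = 6·1 + 15
         = 6 + 15
         = 21
Then: 720 × 21 = 15,120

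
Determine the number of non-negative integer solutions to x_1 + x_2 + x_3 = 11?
78

Reasoning: C(11+3-1, 3-1) = 78.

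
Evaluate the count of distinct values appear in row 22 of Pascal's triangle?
12

Solution: Row 22 has entries C(22,0)..C(22,22); by symmetry C(22,k)=C(22,22-k), giving 12 distinct values.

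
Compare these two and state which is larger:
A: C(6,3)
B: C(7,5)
B

Reasoning: A=C(6,3)=20, B=C(7,5)=21.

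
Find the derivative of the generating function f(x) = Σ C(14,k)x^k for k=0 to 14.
Σ k·C(14,k)x^(k-1) for k=1 to 14
Term-by-term differentiation gives Σ k·C(14,k)x^{k-1} for k=1 to 14.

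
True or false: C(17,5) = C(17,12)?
True

Explanation: C(17,5) = C(17,17-5) by the symmetry property; both equal 6,188.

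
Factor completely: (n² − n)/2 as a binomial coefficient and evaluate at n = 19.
C(n,2); C(19,2) = 171

Reasoning: (n² − n)/2 = n(n−1)/2 = C(n,2). At n = 19: C(19,2) = 171.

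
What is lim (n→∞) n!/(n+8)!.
0

n!/(n+8)! = 1/[(n+1)(n+2)···(n+8)] → 0 as n → ∞.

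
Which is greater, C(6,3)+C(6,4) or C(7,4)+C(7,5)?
C(7,4)+C(7,5)

Working:
First=35, Second=56.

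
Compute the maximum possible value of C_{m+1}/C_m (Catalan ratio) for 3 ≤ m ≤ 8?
17/5
C_{m+1}/C_m = 2(2m+1)/(m+2), which increases with m. Maximum at m = 8: 2·17/10 = 17/5.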